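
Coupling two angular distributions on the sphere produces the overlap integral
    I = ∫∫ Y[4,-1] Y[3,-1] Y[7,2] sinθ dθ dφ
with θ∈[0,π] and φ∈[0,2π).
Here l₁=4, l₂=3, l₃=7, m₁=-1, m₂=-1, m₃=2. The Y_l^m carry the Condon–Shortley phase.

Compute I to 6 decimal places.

0.239176

Checks pass: Σm=0; 14 even; l₃=7∈[1,7].
(2·4+1)(2·3+1)(2·7+1) = 945
Δ: 0! 8! 6! / 15! → 1/45045
sum: t=0:+1/20736 = 1/20736
3j²(4 3 7; 0 0 0) = Δ·Π!·Σ² = 35/1287  (sign -1)
sum: t=0:+1/34560 = 1/34560
3j²(4 3 7; -1 -1 2) = Δ·Π!·Σ² = 4/143  (sign -1)
combine: 4πI² = 945·35/1287·4/143 = 14700/20449
take √, sign +1: I = 0.23917605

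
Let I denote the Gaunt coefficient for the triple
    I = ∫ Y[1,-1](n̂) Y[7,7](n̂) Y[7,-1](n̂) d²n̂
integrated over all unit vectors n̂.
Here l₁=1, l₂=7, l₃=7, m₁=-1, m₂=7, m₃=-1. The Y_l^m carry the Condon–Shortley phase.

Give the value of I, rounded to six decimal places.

-1 + 7 − 1 = 5 ≠ 0: azimuthal integral kills it; I = 0

0.000000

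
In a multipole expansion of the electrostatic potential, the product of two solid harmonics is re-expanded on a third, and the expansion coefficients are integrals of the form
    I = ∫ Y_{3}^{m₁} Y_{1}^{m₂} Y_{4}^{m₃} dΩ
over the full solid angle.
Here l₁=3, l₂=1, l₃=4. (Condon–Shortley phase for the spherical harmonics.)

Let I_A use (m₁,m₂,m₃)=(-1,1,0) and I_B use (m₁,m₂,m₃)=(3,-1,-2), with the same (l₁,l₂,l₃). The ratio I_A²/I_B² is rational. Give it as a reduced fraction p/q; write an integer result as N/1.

6/1

Same 3,1,4: normalisation and zero-m 3j drop out of the ratio.
A: Δ: 0! 6! 2! / 9! → 1/252; sum: t=0:+1/96 = 1/96; 3j²(3 1 4; -1 1 0) = Δ·Π!·Σ² = 1/42  (sign +1)
B: Δ: 0! 6! 2! / 9! → 1/252; sum: t=0:+1/1440 = 1/1440; 3j²(3 1 4; 3 -1 -2) = Δ·Π!·Σ² = 1/252  (sign +1)
I_A²/I_B² = (1/42)/(1/252) = 6/1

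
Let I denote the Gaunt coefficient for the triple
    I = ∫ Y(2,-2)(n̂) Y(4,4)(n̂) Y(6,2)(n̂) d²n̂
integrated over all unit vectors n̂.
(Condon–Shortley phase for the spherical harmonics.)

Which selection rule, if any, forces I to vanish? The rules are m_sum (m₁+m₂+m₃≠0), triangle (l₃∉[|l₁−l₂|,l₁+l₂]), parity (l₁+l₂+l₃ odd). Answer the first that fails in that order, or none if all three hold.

azimuthal sum: -2 + 4 + 2 = 4  ✗
2 ≤ 6 ≤ 6 (triangle on l)
L = 2 + 4 + 6 = 12 (even)

m_sum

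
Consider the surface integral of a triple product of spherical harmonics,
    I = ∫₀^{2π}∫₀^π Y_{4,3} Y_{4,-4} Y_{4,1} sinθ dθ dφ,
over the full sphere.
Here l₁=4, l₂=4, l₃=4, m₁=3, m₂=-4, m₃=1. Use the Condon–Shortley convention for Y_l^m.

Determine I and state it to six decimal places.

Checks pass: Σm=0; 12 even; l₃=4∈[0,8].
(2·4+1)(2·4+1)(2·4+1) = 729
Δ: 4! 4! 4! / 13! → 1/450450
sum: t=0:+1/13824 t=1:−1/216 t=2:+1/64 t=3:−1/216 t=4:+1/13824 = 5/768
3j²(4 4 4; 0 0 0) = Δ·Π!·Σ² = 18/1001  (sign +1)
sum: t=0:+1/3456 = 1/3456
3j²(4 4 4; 3 -4 1) = Δ·Π!·Σ² = 35/1287  (sign -1)
combine: 4πI² = 729·18/1001·35/1287 = 7290/20449
take √, sign -1: I = -0.16843130

-0.168431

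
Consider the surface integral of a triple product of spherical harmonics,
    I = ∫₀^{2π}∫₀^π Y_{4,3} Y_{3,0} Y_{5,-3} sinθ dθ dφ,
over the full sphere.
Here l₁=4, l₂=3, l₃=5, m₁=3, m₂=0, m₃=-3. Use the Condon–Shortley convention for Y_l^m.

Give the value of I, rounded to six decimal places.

0.103862

m-sum 0 ✓  L=12 even ✓  1≤5≤7 ✓
Π(2lᵢ+1) = 9×7×11 = 693
triangle coeff Δ(4,3,5) = 1/180180
Σ_t [0,2]: t=0:+1/576 t=1:−1/144 t=2:+1/576 = -1/288
(3j)²=20/1001 [(4 3 5; 0 0 0)], sign=+1
Σ_t [0,1]: t=0:+1/1440 t=1:−1/2880 = 1/2880
(3j)²=7/715 [(4 3 5; 3 0 -3)], sign=+1
⇒ 4πI² = 252/1859
I = (+1)√(252/1859/(4π)) = 0.10386175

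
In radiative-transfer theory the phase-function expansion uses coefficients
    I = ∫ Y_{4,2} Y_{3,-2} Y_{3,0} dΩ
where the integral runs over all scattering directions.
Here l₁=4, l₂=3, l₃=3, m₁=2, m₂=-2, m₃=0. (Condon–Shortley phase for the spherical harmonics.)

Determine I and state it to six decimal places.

Checks pass: Σm=0; 10 even; l₃=3∈[1,7].
(2·4+1)(2·3+1)(2·3+1) = 441
Δ: 4! 4! 2! / 11! → 1/34650
sum: t=1:−1/72 t=2:+1/16 t=3:−1/72 = 5/144
3j²(4 3 3; 0 0 0) = Δ·Π!·Σ² = 2/77  (sign -1)
sum: t=0:+1/96 t=1:−1/72 = -1/288
3j²(4 3 3; 2 -2 0) = Δ·Π!·Σ² = 1/462  (sign +1)
combine: 4πI² = 441·2/77·1/462 = 3/121
take √, sign -1: I = -0.04441841

-0.044418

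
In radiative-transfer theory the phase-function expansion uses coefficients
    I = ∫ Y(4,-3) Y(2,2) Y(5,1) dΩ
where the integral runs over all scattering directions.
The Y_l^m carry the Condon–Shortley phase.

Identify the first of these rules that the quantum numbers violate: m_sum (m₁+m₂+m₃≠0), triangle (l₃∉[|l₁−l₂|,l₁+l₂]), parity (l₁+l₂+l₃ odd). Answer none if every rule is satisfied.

Σmᵢ = 0  ✓
l₃∈[|l₁−l₂|,l₁+l₂]=[2,6], have l₃=5  ✓
Σlᵢ = 11 ⇒ odd  ✗

parity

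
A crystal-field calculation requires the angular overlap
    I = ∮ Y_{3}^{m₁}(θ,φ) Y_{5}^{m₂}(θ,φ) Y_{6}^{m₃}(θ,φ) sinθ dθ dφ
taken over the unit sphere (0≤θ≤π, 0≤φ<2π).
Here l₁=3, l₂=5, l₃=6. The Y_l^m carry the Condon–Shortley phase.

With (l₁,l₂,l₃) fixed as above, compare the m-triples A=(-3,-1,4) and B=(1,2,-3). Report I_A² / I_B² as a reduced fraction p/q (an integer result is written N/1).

Shared (l₁,l₂,l₃)=(3,5,6): N and (l;000)² cancel in I_A²/I_B².
A: Δ = 2!·4!·8!/15! = 1/675675; Racah Σ t=2..2: t=2:+1/69120 = 1/69120; ⇒ 3j(3 5 6; -3 -1 4)² = 4/143, sgn +1
B: Δ = 2!·4!·8!/15! = 1/675675; Racah Σ t=0..2: t=0:+1/40320 t=1:−1/8640 t=2:+1/34560 = -1/16128; ⇒ 3j(3 5 6; 1 2 -3)² = 18/1001, sgn +1
I_A²/I_B² = (4/143)/(18/1001) = 14/9

14/9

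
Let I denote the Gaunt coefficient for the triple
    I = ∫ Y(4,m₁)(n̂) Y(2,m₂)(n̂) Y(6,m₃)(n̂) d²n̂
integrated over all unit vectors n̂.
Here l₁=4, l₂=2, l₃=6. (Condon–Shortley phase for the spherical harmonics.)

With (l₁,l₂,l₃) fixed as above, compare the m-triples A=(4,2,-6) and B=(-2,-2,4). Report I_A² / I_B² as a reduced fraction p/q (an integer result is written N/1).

Same 4,2,6: normalisation and zero-m 3j drop out of the ratio.
A: Δ: 0! 8! 4! / 13! → 1/6435; sum: t=0:+1/967680 = 1/967680; 3j²(4 2 6; 4 2 -6) = Δ·Π!·Σ² = 1/13  (sign +1)
B: Δ: 0! 8! 4! / 13! → 1/6435; sum: t=0:+1/34560 = 1/34560; 3j²(4 2 6; -2 -2 4) = Δ·Π!·Σ² = 14/429  (sign +1)
I_A²/I_B² = (1/13)/(14/429) = 33/14

33/14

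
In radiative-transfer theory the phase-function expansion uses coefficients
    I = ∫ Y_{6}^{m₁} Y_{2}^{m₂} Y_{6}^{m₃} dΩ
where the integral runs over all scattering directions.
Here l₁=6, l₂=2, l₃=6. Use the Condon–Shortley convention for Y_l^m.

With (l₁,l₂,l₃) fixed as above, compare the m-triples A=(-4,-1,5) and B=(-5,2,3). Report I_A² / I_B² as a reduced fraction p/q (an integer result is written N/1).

Same 6,2,6: normalisation and zero-m 3j drop out of the ratio.
A: Δ: 2! 10! 2! / 15! → 1/90090; sum: t=0:+1/7257600 t=1:−1/725760 = -1/806400; 3j²(6 2 6; -4 -1 5) = Δ·Π!·Σ² = 27/910  (sign +1)
B: Δ: 2! 10! 2! / 15! → 1/90090; sum: t=2:+1/1451520 = 1/1451520; 3j²(6 2 6; -5 2 3) = Δ·Π!·Σ² = 1/91  (sign -1)
I_A²/I_B² = (27/910)/(1/91) = 27/10

27/10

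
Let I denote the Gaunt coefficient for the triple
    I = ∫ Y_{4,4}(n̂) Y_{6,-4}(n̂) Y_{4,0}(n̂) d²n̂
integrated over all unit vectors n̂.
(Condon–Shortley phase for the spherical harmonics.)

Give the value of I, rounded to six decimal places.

m-sum 0 ✓  L=14 even ✓  2≤4≤10 ✓
Π(2lᵢ+1) = 9×13×9 = 1053
triangle coeff Δ(4,6,4) = 1/1261260
Σ_t [2,4]: t=2:+1/4608 t=3:−1/1296 t=4:+1/4608 = -7/20736
(3j)²=20/1287 [(4 6 4; 0 0 0)], sign=-1
Σ_t [0,0]: t=0:+1/69120 = 1/69120
(3j)²=4/143 [(4 6 4; 4 -4 0)], sign=+1
⇒ 4πI² = 720/1573
I = (-1)√(720/1573/(4π)) = -0.19085211

-0.190852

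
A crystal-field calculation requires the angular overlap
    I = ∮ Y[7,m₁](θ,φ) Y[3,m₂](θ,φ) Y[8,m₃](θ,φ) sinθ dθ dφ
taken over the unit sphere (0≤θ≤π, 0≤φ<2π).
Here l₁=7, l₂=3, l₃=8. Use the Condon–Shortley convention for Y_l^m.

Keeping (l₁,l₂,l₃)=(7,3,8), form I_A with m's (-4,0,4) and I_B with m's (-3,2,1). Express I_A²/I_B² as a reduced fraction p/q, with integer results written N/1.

Shared (l₁,l₂,l₃)=(7,3,8): N and (l;000)² cancel in I_A²/I_B².
A: Δ = 2!·12!·4!/19! = 1/5290740; Racah Σ t=0..2: t=0:+1/479001600 t=1:−1/29030400 t=2:+1/26127360 = 17/2874009600; ⇒ 3j(7 3 8; -4 0 4)² = 17/25935, sgn +1
B: Δ = 2!·12!·4!/19! = 1/5290740; Racah Σ t=1..2: t=1:−1/52254720 t=2:+1/11612160 = 1/14929920; ⇒ 3j(7 3 8; -3 2 1)² = 1225/75582, sgn -1
I_A²/I_B² = (17/25935)/(1225/75582) = 1734/42875

1734/42875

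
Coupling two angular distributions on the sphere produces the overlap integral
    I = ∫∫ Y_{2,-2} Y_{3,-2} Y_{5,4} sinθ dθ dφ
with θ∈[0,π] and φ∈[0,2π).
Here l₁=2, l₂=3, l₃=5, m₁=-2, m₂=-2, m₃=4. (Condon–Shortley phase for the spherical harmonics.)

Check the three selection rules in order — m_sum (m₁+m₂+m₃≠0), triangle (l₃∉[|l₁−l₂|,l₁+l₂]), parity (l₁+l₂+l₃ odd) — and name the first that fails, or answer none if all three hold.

none

azimuthal sum: -2 − 2 + 4 = 0  ✓
1 ≤ 5 ≤ 5 (triangle on l)  ✓
L = 2 + 3 + 5 = 10 (even)  ✓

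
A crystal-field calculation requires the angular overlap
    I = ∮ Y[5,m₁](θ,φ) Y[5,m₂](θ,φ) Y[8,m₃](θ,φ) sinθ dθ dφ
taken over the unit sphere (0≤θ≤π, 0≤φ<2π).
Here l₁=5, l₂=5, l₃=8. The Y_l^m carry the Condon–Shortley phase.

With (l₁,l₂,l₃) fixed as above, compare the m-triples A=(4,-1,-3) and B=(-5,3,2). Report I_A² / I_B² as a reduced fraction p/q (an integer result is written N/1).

Shared (l₁,l₂,l₃)=(5,5,8): N and (l;000)² cancel in I_A²/I_B².
A: Δ = 2!·8!·8!/19! = 1/37413090; Racah Σ t=0..1: t=0:+1/5806080 t=1:−1/29030400 = 1/7257600; ⇒ 3j(5 5 8; 4 -1 -3)² = 64/4199, sgn -1
B: Δ = 2!·8!·8!/19! = 1/37413090; Racah Σ t=2..2: t=2:+1/116121600 = 1/116121600; ⇒ 3j(5 5 8; -5 3 2)² = 70/46189, sgn +1
I_A²/I_B² = (64/4199)/(70/46189) = 352/35

352/35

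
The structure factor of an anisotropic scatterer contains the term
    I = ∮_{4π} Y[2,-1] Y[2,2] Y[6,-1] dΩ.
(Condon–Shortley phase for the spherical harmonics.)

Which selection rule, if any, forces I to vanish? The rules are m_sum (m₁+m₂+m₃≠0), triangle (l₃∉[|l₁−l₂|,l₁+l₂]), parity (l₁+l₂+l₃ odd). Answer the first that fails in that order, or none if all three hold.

triangle

azimuthal sum: -1 + 2 − 1 = 0  ✓
0 ≤ 6 ≤ 4 (triangle on l)  ✗
L = 2 + 2 + 6 = 10 (even)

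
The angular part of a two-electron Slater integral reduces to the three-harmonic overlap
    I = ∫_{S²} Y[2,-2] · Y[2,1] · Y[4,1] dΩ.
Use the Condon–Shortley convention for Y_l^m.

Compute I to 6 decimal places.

-0.090112

Rules hold: Σm=0, L=8 even, 0≤4≤4.
N = 5·5·9 = 225
Δ = 0!·4!·4!/9! = 1/630
Racah Σ t=0..0: t=0:+1/16 = 1/16
⇒ 3j(2 2 4; 0 0 0)² = 2/35, sgn +1
Racah Σ t=0..0: t=0:+1/144 = 1/144
⇒ 3j(2 2 4; -2 1 1)² = 1/126, sgn -1
4πI² = N·(3j₀)²·(3jₘ)² = 5/49
I = -1·√(0.102041/4π) = -0.09011188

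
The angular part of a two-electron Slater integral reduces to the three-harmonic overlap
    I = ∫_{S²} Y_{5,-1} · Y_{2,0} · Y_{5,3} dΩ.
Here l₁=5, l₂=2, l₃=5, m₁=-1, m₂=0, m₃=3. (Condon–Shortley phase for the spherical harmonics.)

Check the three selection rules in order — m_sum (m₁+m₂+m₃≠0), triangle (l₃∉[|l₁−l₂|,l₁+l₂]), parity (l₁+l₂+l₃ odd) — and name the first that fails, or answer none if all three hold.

m_sum

azimuthal sum: -1 + 0 + 3 = 2  ✗
3 ≤ 5 ≤ 7 (triangle on l)
L = 5 + 2 + 5 = 12 (even)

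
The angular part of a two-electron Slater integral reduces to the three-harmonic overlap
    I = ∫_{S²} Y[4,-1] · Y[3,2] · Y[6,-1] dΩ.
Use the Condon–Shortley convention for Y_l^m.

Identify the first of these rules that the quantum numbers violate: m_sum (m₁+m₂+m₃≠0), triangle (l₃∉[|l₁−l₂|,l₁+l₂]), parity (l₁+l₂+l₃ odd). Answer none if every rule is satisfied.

parity

Σmᵢ = 0  ✓
l₃∈[|l₁−l₂|,l₁+l₂]=[1,7], have l₃=6  ✓
Σlᵢ = 13 ⇒ odd  ✗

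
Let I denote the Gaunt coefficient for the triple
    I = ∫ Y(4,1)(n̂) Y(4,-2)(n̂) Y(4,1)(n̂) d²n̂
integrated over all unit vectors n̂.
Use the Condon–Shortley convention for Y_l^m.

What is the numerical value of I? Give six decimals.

0.144370

Rules hold: Σm=0, L=12 even, 0≤4≤8.
N = 9·9·9 = 729
Δ = 4!·4!·4!/13! = 1/450450
Racah Σ t=0..4: t=0:+1/13824 t=1:−1/216 t=2:+1/64 t=3:−1/216 t=4:+1/13824 = 5/768
⇒ 3j(4 4 4; 0 0 0)² = 18/1001, sgn +1
Racah Σ t=0..2: t=0:+1/576 t=1:−1/144 t=2:+1/576 = -1/288
⇒ 3j(4 4 4; 1 -2 1)² = 20/1001, sgn +1
4πI² = N·(3j₀)²·(3jₘ)² = 262440/1002001
I = +1·√(0.261916/4π) = 0.14436968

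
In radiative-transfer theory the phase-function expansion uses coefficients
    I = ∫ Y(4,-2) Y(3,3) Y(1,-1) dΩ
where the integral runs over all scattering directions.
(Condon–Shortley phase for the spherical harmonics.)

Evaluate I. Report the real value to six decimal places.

m-sum 0 ✓  L=8 even ✓  1≤1≤7 ✓
Π(2lᵢ+1) = 9×7×3 = 189
triangle coeff Δ(4,3,1) = 1/252
Σ_t [3,3]: t=3:−1/36 = -1/36
(3j)²=4/63 [(4 3 1; 0 0 0)], sign=+1
Σ_t [6,6]: t=6:+1/1440 = 1/1440
(3j)²=1/252 [(4 3 1; -2 3 -1)], sign=+1
⇒ 4πI² = 1/21
I = (+1)√(1/21/(4π)) = 0.06155813

0.061558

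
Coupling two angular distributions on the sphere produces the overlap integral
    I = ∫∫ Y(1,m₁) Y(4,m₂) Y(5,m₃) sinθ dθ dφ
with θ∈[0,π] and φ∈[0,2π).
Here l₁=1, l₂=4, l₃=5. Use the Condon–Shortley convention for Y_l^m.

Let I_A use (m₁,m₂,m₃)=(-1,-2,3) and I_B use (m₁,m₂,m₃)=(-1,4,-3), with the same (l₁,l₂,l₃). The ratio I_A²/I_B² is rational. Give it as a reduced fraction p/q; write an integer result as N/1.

l's match ⇒ only the (l;m) 3-j factors differ between A and B.
A: triangle coeff Δ(1,4,5) = 1/495; Σ_t [0,0]: t=0:+1/2880 = 1/2880; (3j)²=28/495 [(1 4 5; -1 -2 3)], sign=+1
B: triangle coeff Δ(1,4,5) = 1/495; Σ_t [0,0]: t=0:+1/80640 = 1/80640; (3j)²=1/495 [(1 4 5; -1 4 -3)], sign=+1
I_A²/I_B² = (28/495)/(1/495) = 28/1

28/1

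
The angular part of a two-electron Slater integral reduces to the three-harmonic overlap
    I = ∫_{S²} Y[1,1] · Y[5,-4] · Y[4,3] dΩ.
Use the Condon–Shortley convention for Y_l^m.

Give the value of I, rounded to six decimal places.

0.294638

m-sum 0 ✓  L=10 even ✓  4≤4≤6 ✓
Π(2lᵢ+1) = 3×11×9 = 297
triangle coeff Δ(1,5,4) = 1/495
Σ_t [1,1]: t=1:−1/576 = -1/576
(3j)²=5/99 [(1 5 4; 0 0 0)], sign=-1
Σ_t [0,0]: t=0:+1/10080 = 1/10080
(3j)²=4/55 [(1 5 4; 1 -4 3)], sign=-1
⇒ 4πI² = 12/11
I = (+1)√(12/11/(4π)) = 0.29463840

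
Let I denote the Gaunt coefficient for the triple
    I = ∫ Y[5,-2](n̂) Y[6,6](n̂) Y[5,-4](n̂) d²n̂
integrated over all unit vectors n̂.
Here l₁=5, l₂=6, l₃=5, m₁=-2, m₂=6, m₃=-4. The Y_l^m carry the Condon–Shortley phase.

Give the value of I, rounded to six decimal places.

Rules hold: Σm=0, L=16 even, 1≤5≤11.
N = 11·13·11 = 1573
Δ = 6!·4!·6!/17! = 1/28588560
Racah Σ t=1..5: t=1:−1/345600 t=2:+1/13824 t=3:−1/5184 t=4:+1/13824 t=5:−1/345600 = -7/129600
⇒ 3j(5 6 5; 0 0 0)² = 80/7293, sgn +1
Racah Σ t=6..6: t=6:+1/3110400 = 1/3110400
⇒ 3j(5 6 5; -2 6 -4)² = 21/1105, sgn -1
4πI² = N·(3j₀)²·(3jₘ)² = 1232/3757
I = -1·√(0.327921/4π) = -0.16153991

-0.161540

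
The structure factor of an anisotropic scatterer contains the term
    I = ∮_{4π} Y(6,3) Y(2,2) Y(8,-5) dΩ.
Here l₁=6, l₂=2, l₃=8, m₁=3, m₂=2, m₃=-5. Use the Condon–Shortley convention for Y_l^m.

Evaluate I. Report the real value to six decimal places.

-0.226917

m-sum 0 ✓  L=16 even ✓  4≤8≤8 ✓
Π(2lᵢ+1) = 13×5×17 = 1105
triangle coeff Δ(6,2,8) = 1/30940
Σ_t [0,0]: t=0:+1/2073600 = 1/2073600
(3j)²=28/1105 [(6 2 8; 0 0 0)], sign=+1
Σ_t [0,0]: t=0:+1/52254720 = 1/52254720
(3j)²=11/476 [(6 2 8; 3 2 -5)], sign=-1
⇒ 4πI² = 11/17
I = (-1)√(11/17/(4π)) = -0.22691696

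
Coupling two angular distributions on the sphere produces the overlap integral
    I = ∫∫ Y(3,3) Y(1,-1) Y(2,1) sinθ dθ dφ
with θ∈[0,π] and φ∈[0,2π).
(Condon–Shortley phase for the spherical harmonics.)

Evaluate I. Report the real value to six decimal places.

0.000000

m-sum = 3 − 1 + 1 = 3 ≠ 0 ⇒ I = 0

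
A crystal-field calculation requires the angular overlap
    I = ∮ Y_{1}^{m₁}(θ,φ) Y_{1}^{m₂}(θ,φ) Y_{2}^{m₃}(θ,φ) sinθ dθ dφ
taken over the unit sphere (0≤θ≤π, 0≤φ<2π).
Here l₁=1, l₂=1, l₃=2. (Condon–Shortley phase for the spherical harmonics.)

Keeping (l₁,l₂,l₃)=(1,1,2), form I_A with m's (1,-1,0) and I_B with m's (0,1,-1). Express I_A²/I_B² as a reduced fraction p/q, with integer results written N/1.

Shared (l₁,l₂,l₃)=(1,1,2): N and (l;000)² cancel in I_A²/I_B².
A: Δ = 0!·2!·2!/5! = 1/30; Racah Σ t=0..0: t=0:+1/4 = 1/4; ⇒ 3j(1 1 2; 1 -1 0)² = 1/30, sgn +1
B: Δ = 0!·2!·2!/5! = 1/30; Racah Σ t=0..0: t=0:+1/2 = 1/2; ⇒ 3j(1 1 2; 0 1 -1)² = 1/10, sgn -1
I_A²/I_B² = (1/30)/(1/10) = 1/3

1/3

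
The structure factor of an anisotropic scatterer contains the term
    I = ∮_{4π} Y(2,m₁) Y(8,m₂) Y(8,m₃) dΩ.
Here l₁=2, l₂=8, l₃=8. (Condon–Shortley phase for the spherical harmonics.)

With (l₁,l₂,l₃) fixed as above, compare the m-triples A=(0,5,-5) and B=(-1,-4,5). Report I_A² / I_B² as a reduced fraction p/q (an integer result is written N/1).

1/702

l's match ⇒ only the (l;m) 3-j factors differ between A and B.
A: triangle coeff Δ(2,8,8) = 1/348840; Σ_t [0,2]: t=0:+1/24908083200 t=1:−1/958003200 t=2:+1/958003200 = 1/24908083200; (3j)²=1/38760 [(2 8 8; 0 5 -5)], sign=-1
B: triangle coeff Δ(2,8,8) = 1/348840; Σ_t [1,2]: t=1:−1/479001600 t=2:+1/1916006400 = -1/638668800; (3j)²=117/6460 [(2 8 8; -1 -4 5)], sign=+1
I_A²/I_B² = (1/38760)/(117/6460) = 1/702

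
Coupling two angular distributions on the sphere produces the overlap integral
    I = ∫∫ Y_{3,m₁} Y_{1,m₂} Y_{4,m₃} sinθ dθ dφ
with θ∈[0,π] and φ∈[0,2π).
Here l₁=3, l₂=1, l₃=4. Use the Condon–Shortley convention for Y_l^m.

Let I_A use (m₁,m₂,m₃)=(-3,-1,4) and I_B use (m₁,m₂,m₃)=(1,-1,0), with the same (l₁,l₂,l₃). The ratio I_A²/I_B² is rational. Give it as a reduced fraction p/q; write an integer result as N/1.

l's match ⇒ only the (l;m) 3-j factors differ between A and B.
A: triangle coeff Δ(3,1,4) = 1/252; Σ_t [0,0]: t=0:+1/1440 = 1/1440; (3j)²=1/9 [(3 1 4; -3 -1 4)], sign=+1
B: triangle coeff Δ(3,1,4) = 1/252; Σ_t [0,0]: t=0:+1/96 = 1/96; (3j)²=1/42 [(3 1 4; 1 -1 0)], sign=+1
I_A²/I_B² = (1/9)/(1/42) = 14/3

14/3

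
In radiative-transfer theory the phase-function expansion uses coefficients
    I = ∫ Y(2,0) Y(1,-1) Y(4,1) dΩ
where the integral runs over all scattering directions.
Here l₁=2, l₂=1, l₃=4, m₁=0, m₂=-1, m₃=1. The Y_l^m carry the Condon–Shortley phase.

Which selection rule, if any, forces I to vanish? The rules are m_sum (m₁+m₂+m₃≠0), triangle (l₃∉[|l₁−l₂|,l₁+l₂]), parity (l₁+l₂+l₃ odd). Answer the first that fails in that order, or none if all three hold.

triangle

azimuthal sum: 0 − 1 + 1 = 0  ✓
1 ≤ 4 ≤ 3 (triangle on l)  ✗
L = 2 + 1 + 4 = 7 (odd)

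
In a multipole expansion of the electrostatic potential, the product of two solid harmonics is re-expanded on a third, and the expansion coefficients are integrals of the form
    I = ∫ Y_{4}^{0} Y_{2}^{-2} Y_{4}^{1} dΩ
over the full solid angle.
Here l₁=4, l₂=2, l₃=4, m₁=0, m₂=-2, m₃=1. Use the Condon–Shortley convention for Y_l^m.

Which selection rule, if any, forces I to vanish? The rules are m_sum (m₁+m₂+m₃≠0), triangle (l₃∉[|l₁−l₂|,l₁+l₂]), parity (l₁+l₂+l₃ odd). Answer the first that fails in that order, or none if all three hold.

m_sum

azimuthal sum: 0 − 2 + 1 = -1  ✗
2 ≤ 4 ≤ 6 (triangle on l)
L = 4 + 2 + 4 = 10 (even)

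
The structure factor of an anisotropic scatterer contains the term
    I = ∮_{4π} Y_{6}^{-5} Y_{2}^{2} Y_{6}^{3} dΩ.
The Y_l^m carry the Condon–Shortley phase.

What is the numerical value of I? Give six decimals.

0.120286

Checks pass: Σm=0; 14 even; l₃=6∈[4,8].
(2·6+1)(2·2+1)(2·6+1) = 845
Δ: 2! 10! 2! / 15! → 1/90090
sum: t=0:+1/69120 t=1:−1/14400 t=2:+1/69120 = -7/172800
3j²(6 2 6; 0 0 0) = Δ·Π!·Σ² = 14/715  (sign -1)
sum: t=2:+1/1451520 = 1/1451520
3j²(6 2 6; -5 2 3) = Δ·Π!·Σ² = 1/91  (sign -1)
combine: 4πI² = 845·14/715·1/91 = 2/11
take √, sign +1: I = 0.12028562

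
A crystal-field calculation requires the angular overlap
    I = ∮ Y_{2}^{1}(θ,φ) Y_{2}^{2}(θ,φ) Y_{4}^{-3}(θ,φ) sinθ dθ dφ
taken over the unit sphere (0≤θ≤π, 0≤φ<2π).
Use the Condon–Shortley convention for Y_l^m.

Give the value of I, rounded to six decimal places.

-0.238414

Checks pass: Σm=0; 8 even; l₃=4∈[0,4].
(2·2+1)(2·2+1)(2·4+1) = 225
Δ: 0! 4! 4! / 9! → 1/630
sum: t=0:+1/16 = 1/16
3j²(2 2 4; 0 0 0) = Δ·Π!·Σ² = 2/35  (sign +1)
sum: t=0:+1/144 = 1/144
3j²(2 2 4; 1 2 -3) = Δ·Π!·Σ² = 1/18  (sign -1)
combine: 4πI² = 225·2/35·1/18 = 5/7
take √, sign -1: I = -0.23841361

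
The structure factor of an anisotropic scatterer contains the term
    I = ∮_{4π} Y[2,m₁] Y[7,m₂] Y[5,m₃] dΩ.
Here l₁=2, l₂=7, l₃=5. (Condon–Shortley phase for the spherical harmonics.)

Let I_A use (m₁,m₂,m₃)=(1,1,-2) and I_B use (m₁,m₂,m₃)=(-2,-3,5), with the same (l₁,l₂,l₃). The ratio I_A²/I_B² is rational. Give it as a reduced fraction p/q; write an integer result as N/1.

160/1

Same 2,7,5: normalisation and zero-m 3j drop out of the ratio.
A: Δ: 4! 0! 10! / 15! → 1/15015; sum: t=1:−1/181440 = -1/181440; 3j²(2 7 5; 1 1 -2) = Δ·Π!·Σ² = 32/3003  (sign +1)
B: Δ: 4! 0! 10! / 15! → 1/15015; sum: t=4:+1/87091200 = 1/87091200; 3j²(2 7 5; -2 -3 5) = Δ·Π!·Σ² = 1/15015  (sign +1)
I_A²/I_B² = (32/3003)/(1/15015) = 160/1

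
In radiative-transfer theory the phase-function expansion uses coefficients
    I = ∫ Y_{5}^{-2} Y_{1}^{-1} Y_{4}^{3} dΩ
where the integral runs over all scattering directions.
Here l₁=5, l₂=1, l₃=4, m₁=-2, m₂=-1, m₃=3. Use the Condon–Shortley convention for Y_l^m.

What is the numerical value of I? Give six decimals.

0.085055

Checks pass: Σm=0; 10 even; l₃=4∈[4,6].
(2·5+1)(2·1+1)(2·4+1) = 297
Δ: 2! 8! 0! / 11! → 1/495
sum: t=1:−1/576 = -1/576
3j²(5 1 4; 0 0 0) = Δ·Π!·Σ² = 5/99  (sign -1)
sum: t=0:+1/10080 = 1/10080
3j²(5 1 4; -2 -1 3) = Δ·Π!·Σ² = 1/165  (sign -1)
combine: 4πI² = 297·5/99·1/165 = 1/11
take √, sign +1: I = 0.08505478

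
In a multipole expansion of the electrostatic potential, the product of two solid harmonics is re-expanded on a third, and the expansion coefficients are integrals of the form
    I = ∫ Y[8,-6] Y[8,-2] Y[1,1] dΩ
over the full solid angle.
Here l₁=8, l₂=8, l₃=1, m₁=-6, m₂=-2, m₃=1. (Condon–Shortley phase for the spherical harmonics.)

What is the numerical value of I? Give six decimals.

-6 − 2 + 1 = -7 ≠ 0: azimuthal integral kills it; I = 0

0.000000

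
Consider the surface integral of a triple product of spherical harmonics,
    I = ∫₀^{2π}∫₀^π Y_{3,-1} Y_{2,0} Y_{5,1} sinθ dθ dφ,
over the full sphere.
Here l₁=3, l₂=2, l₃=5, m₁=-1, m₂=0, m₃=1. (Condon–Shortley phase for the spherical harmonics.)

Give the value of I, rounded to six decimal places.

-0.227318

m-sum 0 ✓  L=10 even ✓  1≤5≤5 ✓
Π(2lᵢ+1) = 7×5×11 = 385
triangle coeff Δ(3,2,5) = 1/2310
Σ_t [0,0]: t=0:+1/144 = 1/144
(3j)²=10/231 [(3 2 5; 0 0 0)], sign=-1
Σ_t [0,0]: t=0:+1/192 = 1/192
(3j)²=3/77 [(3 2 5; -1 0 1)], sign=+1
⇒ 4πI² = 50/77
I = (-1)√(50/77/(4π)) = -0.22731846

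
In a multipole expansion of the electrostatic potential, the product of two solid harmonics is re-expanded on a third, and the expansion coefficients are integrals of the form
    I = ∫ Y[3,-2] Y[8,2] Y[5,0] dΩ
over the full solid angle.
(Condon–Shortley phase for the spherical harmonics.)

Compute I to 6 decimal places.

0.163251

Checks pass: Σm=0; 16 even; l₃=5∈[5,11].
(2·3+1)(2·8+1)(2·5+1) = 1309
Δ: 6! 0! 10! / 17! → 1/136136
sum: t=3:−1/518400 = -1/518400
3j²(3 8 5; 0 0 0) = Δ·Π!·Σ² = 56/2431  (sign +1)
sum: t=5:−1/1728000 = -1/1728000
3j²(3 8 5; -2 2 0) = Δ·Π!·Σ² = 27/2431  (sign +1)
combine: 4πI² = 1309·56/2431·27/2431 = 10584/31603
take √, sign +1: I = 0.16325099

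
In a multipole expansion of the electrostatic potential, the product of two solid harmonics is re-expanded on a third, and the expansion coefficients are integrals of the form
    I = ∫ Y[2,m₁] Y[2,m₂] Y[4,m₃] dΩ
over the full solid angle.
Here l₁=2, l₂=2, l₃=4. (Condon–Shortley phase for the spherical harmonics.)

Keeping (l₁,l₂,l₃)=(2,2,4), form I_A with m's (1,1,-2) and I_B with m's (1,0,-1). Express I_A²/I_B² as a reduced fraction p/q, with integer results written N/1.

Same 2,2,4: normalisation and zero-m 3j drop out of the ratio.
A: Δ: 0! 4! 4! / 9! → 1/630; sum: t=0:+1/36 = 1/36; 3j²(2 2 4; 1 1 -2) = Δ·Π!·Σ² = 4/63  (sign +1)
B: Δ: 0! 4! 4! / 9! → 1/630; sum: t=0:+1/24 = 1/24; 3j²(2 2 4; 1 0 -1) = Δ·Π!·Σ² = 1/21  (sign -1)
I_A²/I_B² = (4/63)/(1/21) = 4/3

4/3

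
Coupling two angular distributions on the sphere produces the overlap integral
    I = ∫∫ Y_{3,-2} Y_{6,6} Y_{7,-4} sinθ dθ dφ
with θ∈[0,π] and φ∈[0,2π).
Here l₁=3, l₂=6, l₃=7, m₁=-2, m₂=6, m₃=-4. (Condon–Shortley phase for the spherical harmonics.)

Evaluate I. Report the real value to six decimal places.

Rules hold: Σm=0, L=16 even, 3≤7≤9.
N = 7·13·15 = 1365
Δ = 2!·4!·10!/17! = 1/2042040
Racah Σ t=0..2: t=0:+1/207360 t=1:−1/57600 t=2:+1/207360 = -1/129600
⇒ 3j(3 6 7; 0 0 0)² = 168/12155, sgn +1
Racah Σ t=2..2: t=2:+1/43545600 = 1/43545600
⇒ 3j(3 6 7; -2 6 -4)² = 11/3094, sgn -1
4πI² = N·(3j₀)²·(3jₘ)² = 252/3757
I = -1·√(0.0670748/4π) = -0.07305917

-0.073059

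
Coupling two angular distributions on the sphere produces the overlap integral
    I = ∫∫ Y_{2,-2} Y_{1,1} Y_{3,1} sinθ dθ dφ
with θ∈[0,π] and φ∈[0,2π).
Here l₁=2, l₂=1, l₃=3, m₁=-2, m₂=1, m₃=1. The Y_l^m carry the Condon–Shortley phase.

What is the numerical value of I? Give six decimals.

Checks pass: Σm=0; 6 even; l₃=3∈[1,3].
(2·2+1)(2·1+1)(2·3+1) = 105
Δ: 0! 4! 2! / 7! → 1/105
sum: t=0:+1/4 = 1/4
3j²(2 1 3; 0 0 0) = Δ·Π!·Σ² = 3/35  (sign -1)
sum: t=0:+1/48 = 1/48
3j²(2 1 3; -2 1 1) = Δ·Π!·Σ² = 1/105  (sign +1)
combine: 4πI² = 105·3/35·1/105 = 3/35
take √, sign -1: I = -0.08258890

-0.082589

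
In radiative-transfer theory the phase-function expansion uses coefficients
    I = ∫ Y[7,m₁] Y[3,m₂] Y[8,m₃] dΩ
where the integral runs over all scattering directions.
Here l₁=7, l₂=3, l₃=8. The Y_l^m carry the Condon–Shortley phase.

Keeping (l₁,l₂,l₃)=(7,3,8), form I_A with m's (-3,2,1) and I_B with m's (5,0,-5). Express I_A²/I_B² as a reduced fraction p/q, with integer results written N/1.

Shared (l₁,l₂,l₃)=(7,3,8): N and (l;000)² cancel in I_A²/I_B².
A: Δ = 2!·12!·4!/19! = 1/5290740; Racah Σ t=1..2: t=1:−1/52254720 t=2:+1/11612160 = 1/14929920; ⇒ 3j(7 3 8; -3 2 1)² = 1225/75582, sgn -1
B: Δ = 2!·12!·4!/19! = 1/5290740; Racah Σ t=0..2: t=0:+1/87091200 t=1:−1/159667200 t=2:+1/5748019200 = 31/5748019200; ⇒ 3j(7 3 8; 5 0 -5)² = 961/135660, sgn -1
I_A²/I_B² = (1225/75582)/(961/135660) = 85750/37479

85750/37479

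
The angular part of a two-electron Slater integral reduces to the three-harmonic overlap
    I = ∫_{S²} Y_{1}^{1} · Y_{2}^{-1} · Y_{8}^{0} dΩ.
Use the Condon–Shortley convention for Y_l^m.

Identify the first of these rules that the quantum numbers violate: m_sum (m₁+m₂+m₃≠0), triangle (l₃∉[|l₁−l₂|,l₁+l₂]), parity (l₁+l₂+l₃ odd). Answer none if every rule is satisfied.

triangle

m₁+m₂+m₃ = 1 − 1 + 0 = 0  ✓
triangle: |1−2|=1 ≤ l₃=8 ≤ 1+2=3  ✗
parity: l₁+l₂+l₃ = 11 is odd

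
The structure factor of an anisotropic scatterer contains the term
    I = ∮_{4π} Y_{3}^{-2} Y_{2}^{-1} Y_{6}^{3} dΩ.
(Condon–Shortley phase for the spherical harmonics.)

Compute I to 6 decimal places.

0.000000

|3−2|≤6≤3+2 violated ⇒ I = 0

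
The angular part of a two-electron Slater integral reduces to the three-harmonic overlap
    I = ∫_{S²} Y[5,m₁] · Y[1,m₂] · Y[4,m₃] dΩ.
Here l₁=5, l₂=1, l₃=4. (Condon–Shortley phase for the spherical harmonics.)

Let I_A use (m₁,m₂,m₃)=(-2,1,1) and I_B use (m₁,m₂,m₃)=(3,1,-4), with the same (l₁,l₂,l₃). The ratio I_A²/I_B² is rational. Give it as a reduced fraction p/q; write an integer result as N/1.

Same 5,1,4: normalisation and zero-m 3j drop out of the ratio.
A: Δ: 2! 8! 0! / 11! → 1/495; sum: t=2:+1/1440 = 1/1440; 3j²(5 1 4; -2 1 1) = Δ·Π!·Σ² = 7/165  (sign -1)
B: Δ: 2! 8! 0! / 11! → 1/495; sum: t=2:+1/80640 = 1/80640; 3j²(5 1 4; 3 1 -4) = Δ·Π!·Σ² = 1/495  (sign +1)
I_A²/I_B² = (7/165)/(1/495) = 21/1

21/1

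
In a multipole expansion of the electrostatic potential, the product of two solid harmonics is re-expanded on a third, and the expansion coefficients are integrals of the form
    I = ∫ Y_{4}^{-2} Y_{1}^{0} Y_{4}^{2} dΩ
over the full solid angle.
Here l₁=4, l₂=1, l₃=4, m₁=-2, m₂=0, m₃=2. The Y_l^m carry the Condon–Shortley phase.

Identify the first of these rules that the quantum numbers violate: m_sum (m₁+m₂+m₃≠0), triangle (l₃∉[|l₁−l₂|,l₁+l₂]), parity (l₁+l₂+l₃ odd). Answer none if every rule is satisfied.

parity

Σmᵢ = 0  ✓
l₃∈[|l₁−l₂|,l₁+l₂]=[3,5], have l₃=4  ✓
Σlᵢ = 9 ⇒ odd  ✗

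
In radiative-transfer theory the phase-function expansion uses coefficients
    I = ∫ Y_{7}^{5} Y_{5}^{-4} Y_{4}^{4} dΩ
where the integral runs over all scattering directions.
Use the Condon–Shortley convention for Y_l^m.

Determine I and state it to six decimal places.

0.000000

Σmᵢ = 5 ≠ 0, so the φ-integral vanishes; I = 0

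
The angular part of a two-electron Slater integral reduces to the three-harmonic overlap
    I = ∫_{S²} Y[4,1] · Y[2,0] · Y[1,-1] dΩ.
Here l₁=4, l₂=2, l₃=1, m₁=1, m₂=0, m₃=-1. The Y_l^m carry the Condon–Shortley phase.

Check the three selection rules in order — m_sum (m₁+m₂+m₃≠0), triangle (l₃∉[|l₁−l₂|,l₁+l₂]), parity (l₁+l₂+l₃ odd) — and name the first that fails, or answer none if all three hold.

Σmᵢ = 0  ✓
l₃∈[|l₁−l₂|,l₁+l₂]=[2,6], have l₃=1  ✗
Σlᵢ = 7 ⇒ odd

triangle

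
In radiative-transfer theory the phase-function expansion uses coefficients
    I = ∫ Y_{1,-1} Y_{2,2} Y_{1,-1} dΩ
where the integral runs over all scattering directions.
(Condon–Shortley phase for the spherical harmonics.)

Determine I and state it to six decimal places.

Checks pass: Σm=0; 4 even; l₃=1∈[1,3].
(2·1+1)(2·2+1)(2·1+1) = 45
Δ: 2! 0! 2! / 5! → 1/30
sum: t=1:−1/1 = -1/1
3j²(1 2 1; 0 0 0) = Δ·Π!·Σ² = 2/15  (sign +1)
sum: t=2:+1/4 = 1/4
3j²(1 2 1; -1 2 -1) = Δ·Π!·Σ² = 1/5  (sign +1)
combine: 4πI² = 45·2/15·1/5 = 6/5
take √, sign +1: I = 0.30901936

0.309019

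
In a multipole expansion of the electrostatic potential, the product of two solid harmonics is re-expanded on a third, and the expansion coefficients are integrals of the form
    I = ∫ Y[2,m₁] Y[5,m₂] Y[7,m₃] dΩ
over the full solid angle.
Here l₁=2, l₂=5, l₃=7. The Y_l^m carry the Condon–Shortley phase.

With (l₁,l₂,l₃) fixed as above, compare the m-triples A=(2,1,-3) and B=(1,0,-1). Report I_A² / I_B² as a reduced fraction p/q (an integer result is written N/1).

Shared (l₁,l₂,l₃)=(2,5,7): N and (l;000)² cancel in I_A²/I_B².
A: Δ = 0!·4!·10!/15! = 1/15015; Racah Σ t=0..0: t=0:+1/414720 = 1/414720; ⇒ 3j(2 5 7; 2 1 -3)² = 2/143, sgn +1
B: Δ = 0!·4!·10!/15! = 1/15015; Racah Σ t=0..0: t=0:+1/86400 = 1/86400; ⇒ 3j(2 5 7; 1 0 -1)² = 16/715, sgn +1
I_A²/I_B² = (2/143)/(16/715) = 5/8

5/8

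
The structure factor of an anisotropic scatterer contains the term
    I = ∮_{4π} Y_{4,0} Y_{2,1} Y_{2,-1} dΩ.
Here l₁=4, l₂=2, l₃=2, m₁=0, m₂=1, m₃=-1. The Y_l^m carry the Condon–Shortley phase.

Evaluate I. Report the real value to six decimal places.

Rules hold: Σm=0, L=8 even, 2≤2≤6.
N = 9·5·5 = 225
Δ = 4!·4!·0!/9! = 1/630
Racah Σ t=2..2: t=2:+1/16 = 1/16
⇒ 3j(4 2 2; 0 0 0)² = 2/35, sgn +1
Racah Σ t=3..3: t=3:−1/36 = -1/36
⇒ 3j(4 2 2; 0 1 -1)² = 8/315, sgn +1
4πI² = N·(3j₀)²·(3jₘ)² = 16/49
I = +1·√(0.326531/4π) = 0.16119702

0.161197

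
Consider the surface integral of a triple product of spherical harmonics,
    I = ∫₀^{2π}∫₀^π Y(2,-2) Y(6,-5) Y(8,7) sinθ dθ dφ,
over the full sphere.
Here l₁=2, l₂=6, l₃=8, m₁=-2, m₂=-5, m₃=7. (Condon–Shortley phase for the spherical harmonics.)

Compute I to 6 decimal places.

Rules hold: Σm=0, L=16 even, 4≤8≤8.
N = 5·13·17 = 1105
Δ = 0!·4!·12!/17! = 1/30940
Racah Σ t=0..0: t=0:+1/2073600 = 1/2073600
⇒ 3j(2 6 8; 0 0 0)² = 28/1105, sgn +1
Racah Σ t=0..0: t=0:+1/958003200 = 1/958003200
⇒ 3j(2 6 8; -2 -5 7)² = 3/68, sgn -1
4πI² = N·(3j₀)²·(3jₘ)² = 21/17
I = -1·√(1.23529/4π) = -0.31353083

-0.313531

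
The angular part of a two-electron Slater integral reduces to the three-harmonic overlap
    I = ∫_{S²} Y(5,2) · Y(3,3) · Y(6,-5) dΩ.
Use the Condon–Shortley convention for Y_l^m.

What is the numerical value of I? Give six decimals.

0.169016

m-sum 0 ✓  L=14 even ✓  2≤6≤8 ✓
Π(2lᵢ+1) = 11×7×13 = 1001
triangle coeff Δ(5,3,6) = 1/675675
Σ_t [0,2]: t=0:+1/8640 t=1:−1/2304 t=2:+1/8640 = -7/34560
(3j)²=7/429 [(5 3 6; 0 0 0)], sign=-1
Σ_t [2,2]: t=2:+1/241920 = 1/241920
(3j)²=2/91 [(5 3 6; 2 3 -5)], sign=-1
⇒ 4πI² = 14/39
I = (+1)√(14/39/(4π)) = 0.16901560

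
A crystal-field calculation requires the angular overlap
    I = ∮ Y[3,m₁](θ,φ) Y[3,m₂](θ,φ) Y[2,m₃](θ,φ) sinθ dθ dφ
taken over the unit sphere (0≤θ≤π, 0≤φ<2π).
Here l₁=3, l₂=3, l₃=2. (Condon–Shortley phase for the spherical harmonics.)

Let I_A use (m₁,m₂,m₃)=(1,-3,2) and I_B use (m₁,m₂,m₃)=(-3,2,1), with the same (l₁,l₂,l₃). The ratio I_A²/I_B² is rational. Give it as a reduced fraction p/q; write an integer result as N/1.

l's match ⇒ only the (l;m) 3-j factors differ between A and B.
A: triangle coeff Δ(3,3,2) = 1/3780; Σ_t [0,0]: t=0:+1/96 = 1/96; (3j)²=1/42 [(3 3 2; 1 -3 2)], sign=+1
B: triangle coeff Δ(3,3,2) = 1/3780; Σ_t [4,4]: t=4:+1/48 = 1/48; (3j)²=5/84 [(3 3 2; -3 2 1)], sign=-1
I_A²/I_B² = (1/42)/(5/84) = 2/5

2/5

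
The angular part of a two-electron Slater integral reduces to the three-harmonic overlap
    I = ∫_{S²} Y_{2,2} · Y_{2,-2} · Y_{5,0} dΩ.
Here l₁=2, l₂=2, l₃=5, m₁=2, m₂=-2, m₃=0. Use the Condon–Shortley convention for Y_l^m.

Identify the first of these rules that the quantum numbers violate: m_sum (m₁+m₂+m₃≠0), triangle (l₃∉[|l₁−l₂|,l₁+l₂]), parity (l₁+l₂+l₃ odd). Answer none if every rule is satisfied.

azimuthal sum: 2 − 2 + 0 = 0  ✓
0 ≤ 5 ≤ 4 (triangle on l)  ✗
L = 2 + 2 + 5 = 9 (odd)

triangle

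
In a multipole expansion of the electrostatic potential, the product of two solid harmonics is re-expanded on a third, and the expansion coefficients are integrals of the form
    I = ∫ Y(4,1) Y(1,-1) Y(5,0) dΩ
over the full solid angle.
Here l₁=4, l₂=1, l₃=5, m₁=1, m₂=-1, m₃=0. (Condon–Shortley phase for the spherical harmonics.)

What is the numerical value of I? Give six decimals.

0.155288

Rules hold: Σm=0, L=10 even, 3≤5≤5.
N = 9·3·11 = 297
Δ = 0!·8!·2!/11! = 1/495
Racah Σ t=0..0: t=0:+1/576 = 1/576
⇒ 3j(4 1 5; 0 0 0)² = 5/99, sgn -1
Racah Σ t=0..0: t=0:+1/1440 = 1/1440
⇒ 3j(4 1 5; 1 -1 0)² = 2/99, sgn -1
4πI² = N·(3j₀)²·(3jₘ)² = 10/33
I = +1·√(0.30303/4π) = 0.15528807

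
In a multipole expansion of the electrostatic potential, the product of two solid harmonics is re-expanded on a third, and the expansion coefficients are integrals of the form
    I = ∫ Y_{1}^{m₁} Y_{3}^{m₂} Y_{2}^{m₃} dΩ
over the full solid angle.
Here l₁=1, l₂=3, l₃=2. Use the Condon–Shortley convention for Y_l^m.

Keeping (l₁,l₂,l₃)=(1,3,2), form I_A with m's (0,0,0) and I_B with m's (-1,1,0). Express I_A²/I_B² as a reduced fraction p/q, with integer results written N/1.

3/2

l's match ⇒ only the (l;m) 3-j factors differ between A and B.
A: triangle coeff Δ(1,3,2) = 1/105; Σ_t [1,1]: t=1:−1/4 = -1/4; (3j)²=3/35 [(1 3 2; 0 0 0)], sign=-1
B: triangle coeff Δ(1,3,2) = 1/105; Σ_t [2,2]: t=2:+1/8 = 1/8; (3j)²=2/35 [(1 3 2; -1 1 0)], sign=+1
I_A²/I_B² = (3/35)/(2/35) = 3/2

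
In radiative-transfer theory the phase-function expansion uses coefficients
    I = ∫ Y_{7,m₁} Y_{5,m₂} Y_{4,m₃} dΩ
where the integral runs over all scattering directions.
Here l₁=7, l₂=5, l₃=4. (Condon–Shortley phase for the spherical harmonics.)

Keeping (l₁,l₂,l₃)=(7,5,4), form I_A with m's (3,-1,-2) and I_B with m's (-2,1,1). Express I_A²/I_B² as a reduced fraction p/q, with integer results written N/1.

Same 7,5,4: normalisation and zero-m 3j drop out of the ratio.
A: Δ: 8! 6! 2! / 17! → 1/6126120; sum: t=2:+1/138240 t=3:−1/86400 t=4:+1/829440 = -13/4147200; 3j²(7 5 4; 3 -1 -2) = Δ·Π!·Σ² = 13/3740  (sign -1)
B: Δ: 8! 6! 2! / 17! → 1/6126120; sum: t=4:+1/138240 t=5:−1/34560 t=6:+1/103680 = -1/82944; 3j²(7 5 4; -2 1 1) = Δ·Π!·Σ² = 125/9724  (sign +1)
I_A²/I_B² = (13/3740)/(125/9724) = 169/625

169/625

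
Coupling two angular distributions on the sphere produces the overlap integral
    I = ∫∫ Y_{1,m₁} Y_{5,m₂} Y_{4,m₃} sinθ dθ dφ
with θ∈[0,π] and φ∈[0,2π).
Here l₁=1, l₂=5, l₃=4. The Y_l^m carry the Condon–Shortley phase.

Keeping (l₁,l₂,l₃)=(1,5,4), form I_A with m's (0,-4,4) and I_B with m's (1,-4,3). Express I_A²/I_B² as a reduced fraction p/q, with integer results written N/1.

Shared (l₁,l₂,l₃)=(1,5,4): N and (l;000)² cancel in I_A²/I_B².
A: Δ = 2!·0!·8!/11! = 1/495; Racah Σ t=1..1: t=1:−1/40320 = -1/40320; ⇒ 3j(1 5 4; 0 -4 4)² = 1/55, sgn -1
B: Δ = 2!·0!·8!/11! = 1/495; Racah Σ t=0..0: t=0:+1/10080 = 1/10080; ⇒ 3j(1 5 4; 1 -4 3)² = 4/55, sgn -1
I_A²/I_B² = (1/55)/(4/55) = 1/4

1/4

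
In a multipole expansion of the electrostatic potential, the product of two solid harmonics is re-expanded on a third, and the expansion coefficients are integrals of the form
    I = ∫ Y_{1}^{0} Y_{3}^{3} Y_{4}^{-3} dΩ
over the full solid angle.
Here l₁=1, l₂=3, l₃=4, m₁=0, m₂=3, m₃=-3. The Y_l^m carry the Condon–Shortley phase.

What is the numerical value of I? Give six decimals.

-0.162868

m-sum 0 ✓  L=8 even ✓  2≤4≤4 ✓
Π(2lᵢ+1) = 3×7×9 = 189
triangle coeff Δ(1,3,4) = 1/252
Σ_t [0,0]: t=0:+1/36 = 1/36
(3j)²=4/63 [(1 3 4; 0 0 0)], sign=+1
Σ_t [0,0]: t=0:+1/720 = 1/720
(3j)²=1/36 [(1 3 4; 0 3 -3)], sign=-1
⇒ 4πI² = 1/3
I = (-1)√(1/3/(4π)) = -0.16286750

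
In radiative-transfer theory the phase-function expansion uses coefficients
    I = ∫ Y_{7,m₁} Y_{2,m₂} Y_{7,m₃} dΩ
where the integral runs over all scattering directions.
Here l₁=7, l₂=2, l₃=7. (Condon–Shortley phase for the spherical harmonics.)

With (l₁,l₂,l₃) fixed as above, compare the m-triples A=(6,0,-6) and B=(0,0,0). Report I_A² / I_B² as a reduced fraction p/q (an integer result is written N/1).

169/196

l's match ⇒ only the (l;m) 3-j factors differ between A and B.
A: triangle coeff Δ(7,2,7) = 1/185640; Σ_t [0,1]: t=0:+1/159667200 t=1:−1/479001600 = 1/239500800; (3j)²=26/1785 [(7 2 7; 6 0 -6)], sign=-1
B: triangle coeff Δ(7,2,7) = 1/185640; Σ_t [0,2]: t=0:+1/2419200 t=1:−1/518400 t=2:+1/2419200 = -1/907200; (3j)²=56/3315 [(7 2 7; 0 0 0)], sign=+1
I_A²/I_B² = (26/1785)/(56/3315) = 169/196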